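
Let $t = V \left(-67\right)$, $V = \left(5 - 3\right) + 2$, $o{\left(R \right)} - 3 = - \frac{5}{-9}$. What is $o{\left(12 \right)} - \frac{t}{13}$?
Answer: $\frac{2828}{117} \approx 24.171$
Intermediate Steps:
$o{\left(R \right)} = \frac{32}{9}$ ($o{\left(R \right)} = 3 - \frac{5}{-9} = 3 - - \frac{5}{9} = 3 + \frac{5}{9} = \frac{32}{9}$)
$V = 4$ ($V = 2 + 2 = 4$)
$t = -268$ ($t = 4 \left(-67\right) = -268$)
$o{\left(12 \right)} - \frac{t}{13} = \frac{32}{9} - - \frac{268}{13} = \frac{32}{9} + \frac{268}{13} = \frac{2828}{117}$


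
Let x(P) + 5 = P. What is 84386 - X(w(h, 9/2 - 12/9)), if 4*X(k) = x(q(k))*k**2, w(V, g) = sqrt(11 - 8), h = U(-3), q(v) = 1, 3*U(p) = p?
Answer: 84389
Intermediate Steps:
U(p) = p/3
h = -1 (h = (1/3)*(-3) = -1)
x(P) = -5 + P
w(V, g) = sqrt(3)
X(k) = -k**2 (X(k) = ((-5 + 1)*k**2)/4 = (-4*k**2)/4 = -k**2)
84386 - X(w(h, 9/2 - 12/9)) = 84386 - (-1)*(sqrt(3))**2 = 84386 - (-1)*3 = 84386 - 1*(-3) = 84386 + 3 = 84389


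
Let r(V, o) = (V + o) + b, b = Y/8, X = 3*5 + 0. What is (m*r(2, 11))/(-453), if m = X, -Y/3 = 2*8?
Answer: -35/151 ≈ -0.23179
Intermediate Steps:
Y = -48 (Y = -6*8 = -3*16 = -48)
X = 15 (X = 15 + 0 = 15)
m = 15
b = -6 (b = -48/8 = -48*1/8 = -6)
r(V, o) = -6 + V + o (r(V, o) = (V + o) - 6 = -6 + V + o)
(m*r(2, 11))/(-453) = (15*(-6 + 2 + 11))/(-453) = (15*7)*(-1/453) = 105*(-1/453) = -35/151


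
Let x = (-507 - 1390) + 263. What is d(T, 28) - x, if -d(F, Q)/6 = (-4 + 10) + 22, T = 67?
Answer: 1466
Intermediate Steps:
d(F, Q) = -168 (d(F, Q) = -6*((-4 + 10) + 22) = -6*(6 + 22) = -6*28 = -168)
x = -1634 (x = -1897 + 263 = -1634)
d(T, 28) - x = -168 - 1*(-1634) = -168 + 1634 = 1466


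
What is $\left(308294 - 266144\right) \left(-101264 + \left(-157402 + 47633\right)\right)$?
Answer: $-8895040950$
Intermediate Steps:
$\left(308294 - 266144\right) \left(-101264 + \left(-157402 + 47633\right)\right) = 42150 \left(-101264 - 109769\right) = 42150 \left(-211033\right) = -8895040950$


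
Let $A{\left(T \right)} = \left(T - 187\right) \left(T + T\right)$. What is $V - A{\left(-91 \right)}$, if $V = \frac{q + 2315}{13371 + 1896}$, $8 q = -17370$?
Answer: $- \frac{3089795953}{61068} \approx -50596.0$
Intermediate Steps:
$q = - \frac{8685}{4}$ ($q = \frac{1}{8} \left(-17370\right) = - \frac{8685}{4} \approx -2171.3$)
$V = \frac{575}{61068}$ ($V = \frac{- \frac{8685}{4} + 2315}{13371 + 1896} = \frac{575}{4 \cdot 15267} = \frac{575}{4} \cdot \frac{1}{15267} = \frac{575}{61068} \approx 0.0094157$)
$A{\left(T \right)} = 2 T \left(-187 + T\right)$ ($A{\left(T \right)} = \left(-187 + T\right) 2 T = 2 T \left(-187 + T\right)$)
$V - A{\left(-91 \right)} = \frac{575}{61068} - 2 \left(-91\right) \left(-187 - 91\right) = \frac{575}{61068} - 2 \left(-91\right) \left(-278\right) = \frac{575}{61068} - 50596 = - \frac{3089795953}{61068}$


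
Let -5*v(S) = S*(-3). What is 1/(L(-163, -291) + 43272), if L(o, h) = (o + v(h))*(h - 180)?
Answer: 5/1011408 ≈ 4.9436e-6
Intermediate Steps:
v(S) = 3*S/5 (v(S) = -S*(-3)/5 = -(-3)*S/5 = 3*S/5)
L(o, h) = (-180 + h)*(o + 3*h/5) (L(o, h) = (o + 3*h/5)*(h - 180) = (o + 3*h/5)*(-180 + h) = (-180 + h)*(o + 3*h/5))
1/(L(-163, -291) + 43272) = 1/((-180*(-163) - 108*(-291) + (⅗)*(-291)² - 291*(-163)) + 43272) = 1/((29340 + 31428 + (⅗)*84681 + 47433) + 43272) = 1/((29340 + 31428 + 254043/5 + 47433) + 43272) = 1/(795048/5 + 43272) = 1/(1011408/5) = 5/1011408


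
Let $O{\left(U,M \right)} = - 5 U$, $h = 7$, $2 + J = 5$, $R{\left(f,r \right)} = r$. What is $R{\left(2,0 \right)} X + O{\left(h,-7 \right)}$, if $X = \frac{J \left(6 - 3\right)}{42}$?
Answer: $-35$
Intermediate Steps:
$J = 3$ ($J = -2 + 5 = 3$)
$X = \frac{3}{14}$ ($X = \frac{3 \left(6 - 3\right)}{42} = 3 \cdot 3 \cdot \frac{1}{42} = 9 \cdot \frac{1}{42} = \frac{3}{14} \approx 0.21429$)
$R{\left(2,0 \right)} X + O{\left(h,-7 \right)} = 0 \cdot \frac{3}{14} - 35 = 0 - 35 = -35$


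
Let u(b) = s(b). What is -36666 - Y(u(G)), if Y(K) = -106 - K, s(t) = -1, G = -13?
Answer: -36561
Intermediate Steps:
u(b) = -1
-36666 - Y(u(G)) = -36666 - (-106 - 1*(-1)) = -36666 - (-106 + 1) = -36666 - 1*(-105) = -36666 + 105 = -36561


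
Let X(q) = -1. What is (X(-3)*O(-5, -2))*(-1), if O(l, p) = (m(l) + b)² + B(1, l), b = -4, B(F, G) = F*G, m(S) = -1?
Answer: 20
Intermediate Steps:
O(l, p) = 25 + l (O(l, p) = (-1 - 4)² + 1*l = (-5)² + l = 25 + l)
(X(-3)*O(-5, -2))*(-1) = -(25 - 5)*(-1) = -1*20*(-1) = -20*(-1) = 20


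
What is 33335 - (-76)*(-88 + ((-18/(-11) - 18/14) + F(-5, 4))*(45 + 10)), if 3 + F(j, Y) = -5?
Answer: -37291/7 ≈ -5327.3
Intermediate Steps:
F(j, Y) = -8 (F(j, Y) = -3 - 5 = -8)
33335 - (-76)*(-88 + ((-18/(-11) - 18/14) + F(-5, 4))*(45 + 10)) = 33335 - (-76)*(-88 + ((-18/(-11) - 18/14) - 8)*(45 + 10)) = 33335 - (-76)*(-88 + ((-18*(-1/11) - 18*1/14) - 8)*55) = 33335 - (-76)*(-88 + ((18/11 - 9/7) - 8)*55) = 33335 - (-76)*(-88 + (27/77 - 8)*55) = 33335 - (-76)*(-88 - 589/77*55) = 33335 - (-76)*(-88 - 2945/7) = 33335 - (-76)*(-3561)/7 = 33335 - 1*270636/7 = 33335 - 270636/7 = -37291/7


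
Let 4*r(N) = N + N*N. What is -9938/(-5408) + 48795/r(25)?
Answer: 4084589/13520 ≈ 302.11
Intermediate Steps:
r(N) = N/4 + N²/4 (r(N) = (N + N*N)/4 = (N + N²)/4 = N/4 + N²/4)
-9938/(-5408) + 48795/r(25) = -9938/(-5408) + 48795/(((¼)*25*(1 + 25))) = -9938*(-1/5408) + 48795/(((¼)*25*26)) = 4969/2704 + 48795/(325/2) = 4969/2704 + 48795*(2/325) = 4969/2704 + 19518/65 = 4084589/13520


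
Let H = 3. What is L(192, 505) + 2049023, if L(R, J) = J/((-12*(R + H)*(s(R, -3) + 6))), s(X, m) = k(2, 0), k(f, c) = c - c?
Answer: 5753656483/2808 ≈ 2.0490e+6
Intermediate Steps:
k(f, c) = 0
s(X, m) = 0
L(R, J) = J/(-216 - 72*R) (L(R, J) = J/((-12*(R + 3)*(0 + 6))) = J/((-12*(3 + R)*6)) = J/((-12*(18 + 6*R))) = J/(-216 - 72*R))
L(192, 505) + 2049023 = -1*505/(216 + 72*192) + 2049023 = -1*505/(216 + 13824) + 2049023 = -1*505/14040 + 2049023 = -1*505*1/14040 + 2049023 = -101/2808 + 2049023 = 5753656483/2808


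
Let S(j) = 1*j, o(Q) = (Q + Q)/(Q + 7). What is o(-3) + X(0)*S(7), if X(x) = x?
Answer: -3/2 ≈ -1.5000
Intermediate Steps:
o(Q) = 2*Q/(7 + Q) (o(Q) = (2*Q)/(7 + Q) = 2*Q/(7 + Q))
S(j) = j
o(-3) + X(0)*S(7) = 2*(-3)/(7 - 3) + 0*7 = 2*(-3)/4 + 0 = 2*(-3)*(1/4) + 0 = -3/2 + 0 = -3/2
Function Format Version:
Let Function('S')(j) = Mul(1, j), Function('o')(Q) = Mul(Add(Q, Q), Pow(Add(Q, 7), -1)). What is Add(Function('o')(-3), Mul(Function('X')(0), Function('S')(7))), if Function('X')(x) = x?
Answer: Rational(-3, 2) ≈ -1.5000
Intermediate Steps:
Function('o')(Q) = Mul(2, Q, Pow(Add(7, Q), -1)) (Function('o')(Q) = Mul(Mul(2, Q), Pow(Add(7, Q), -1)) = Mul(2, Q, Pow(Add(7, Q), -1)))
Function('S')(j) = j
Add(Function('o')(-3), Mul(Function('X')(0), Function('S')(7))) = Add(Mul(2, -3, Pow(Add(7, -3), -1)), Mul(0, 7)) = Add(Mul(2, -3, Pow(4, -1)), 0) = Add(Mul(2, -3, Rational(1, 4)), 0) = Add(Rational(-3, 2), 0) = Rational(-3, 2)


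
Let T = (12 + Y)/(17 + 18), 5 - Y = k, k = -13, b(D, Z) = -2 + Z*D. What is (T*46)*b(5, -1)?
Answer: -276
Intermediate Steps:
b(D, Z) = -2 + D*Z
Y = 18 (Y = 5 - 1*(-13) = 5 + 13 = 18)
T = 6/7 (T = (12 + 18)/(17 + 18) = 30/35 = 30*(1/35) = 6/7 ≈ 0.85714)
(T*46)*b(5, -1) = ((6/7)*46)*(-2 + 5*(-1)) = 276*(-2 - 5)/7 = (276/7)*(-7) = -276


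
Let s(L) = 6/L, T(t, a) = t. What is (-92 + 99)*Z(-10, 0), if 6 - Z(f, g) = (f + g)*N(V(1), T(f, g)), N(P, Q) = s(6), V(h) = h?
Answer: 112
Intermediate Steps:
N(P, Q) = 1 (N(P, Q) = 6/6 = 6*(1/6) = 1)
Z(f, g) = 6 - f - g (Z(f, g) = 6 - (f + g) = 6 + (-f - g) = 6 - f - g)
(-92 + 99)*Z(-10, 0) = (-92 + 99)*(6 - 1*(-10) - 1*0) = 7*(6 + 10 + 0) = 7*16 = 112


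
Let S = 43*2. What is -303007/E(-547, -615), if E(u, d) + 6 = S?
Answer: -303007/80 ≈ -3787.6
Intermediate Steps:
S = 86
E(u, d) = 80 (E(u, d) = -6 + 86 = 80)
-303007/E(-547, -615) = -303007/80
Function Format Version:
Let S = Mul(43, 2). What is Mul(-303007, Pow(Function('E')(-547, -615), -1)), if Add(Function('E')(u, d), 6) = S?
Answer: Rational(-303007, 80) ≈ -3787.6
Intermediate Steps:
S = 86
Function('E')(u, d) = 80 (Function('E')(u, d) = Add(-6, 86) = 80)
Mul(-303007, Pow(Function('E')(-547, -615), -1)) = Mul(-303007, Pow(80, -1)) = Mul(-303007, Rational(1, 80)) = Rational(-303007, 80)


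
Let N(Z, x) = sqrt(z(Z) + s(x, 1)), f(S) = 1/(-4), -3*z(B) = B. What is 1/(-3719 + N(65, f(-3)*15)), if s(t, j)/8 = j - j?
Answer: -11157/41492948 - I*sqrt(195)/41492948 ≈ -0.00026889 - 3.3654e-7*I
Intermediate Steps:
z(B) = -B/3
s(t, j) = 0 (s(t, j) = 8*(j - j) = 8*0 = 0)
f(S) = -1/4
N(Z, x) = sqrt(3)*sqrt(-Z)/3 (N(Z, x) = sqrt(-Z/3 + 0) = sqrt(-Z/3) = sqrt(3)*sqrt(-Z)/3)
1/(-3719 + N(65, f(-3)*15)) = 1/(-3719 + sqrt(3)*sqrt(-1*65)/3) = 1/(-3719 + sqrt(3)*sqrt(-65)/3) = 1/(-3719 + sqrt(3)*(I*sqrt(65))/3) = 1/(-3719 + I*sqrt(195)/3)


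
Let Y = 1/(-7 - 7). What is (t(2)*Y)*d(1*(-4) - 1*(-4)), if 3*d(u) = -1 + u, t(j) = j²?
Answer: 2/21 ≈ 0.095238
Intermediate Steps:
Y = -1/14 (Y = 1/(-14) = -1/14 ≈ -0.071429)
d(u) = -⅓ + u/3 (d(u) = (-1 + u)/3 = -⅓ + u/3)
(t(2)*Y)*d(1*(-4) - 1*(-4)) = (2²*(-1/14))*(-⅓ + (1*(-4) - 1*(-4))/3) = (4*(-1/14))*(-⅓ + (-4 + 4)/3) = -2*(-⅓ + (⅓)*0)/7 = -2*(-⅓ + 0)/7 = -2/7*(-⅓) = 2/21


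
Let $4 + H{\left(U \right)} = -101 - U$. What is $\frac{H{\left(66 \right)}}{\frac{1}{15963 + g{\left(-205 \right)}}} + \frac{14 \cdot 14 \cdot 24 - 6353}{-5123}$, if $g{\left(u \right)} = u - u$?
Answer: $- \frac{13984113130}{5123} \approx -2.7297 \cdot 10^{6}$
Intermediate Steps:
$g{\left(u \right)} = 0$
$H{\left(U \right)} = -105 - U$ ($H{\left(U \right)} = -4 - \left(101 + U\right) = -105 - U$)
$\frac{H{\left(66 \right)}}{\frac{1}{15963 + g{\left(-205 \right)}}} + \frac{14 \cdot 14 \cdot 24 - 6353}{-5123} = \frac{-105 - 66}{\frac{1}{15963 + 0}} + \frac{14 \cdot 14 \cdot 24 - 6353}{-5123} = \frac{-105 - 66}{\frac{1}{15963}} + \left(196 \cdot 24 - 6353\right) \left(- \frac{1}{5123}\right) = - 171 \frac{1}{\frac{1}{15963}} + \left(4704 - 6353\right) \left(- \frac{1}{5123}\right) = \left(-171\right) 15963 - - \frac{1649}{5123} = -2729673 + \frac{1649}{5123} = - \frac{13984113130}{5123}$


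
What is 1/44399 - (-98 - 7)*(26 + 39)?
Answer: 303023176/44399 ≈ 6825.0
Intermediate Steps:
1/44399 - (-98 - 7)*(26 + 39) = 1/44399 - (-105)*65 = 1/44399 - 1*(-6825) = 1/44399 + 6825 = 303023176/44399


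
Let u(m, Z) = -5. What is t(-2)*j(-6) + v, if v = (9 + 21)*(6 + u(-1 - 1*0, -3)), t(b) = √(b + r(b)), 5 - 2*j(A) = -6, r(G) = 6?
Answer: 41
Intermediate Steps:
j(A) = 11/2 (j(A) = 5/2 - ½*(-6) = 5/2 + 3 = 11/2)
t(b) = √(6 + b) (t(b) = √(b + 6) = √(6 + b))
v = 30 (v = (9 + 21)*(6 - 5) = 30*1 = 30)
t(-2)*j(-6) + v = √(6 - 2)*(11/2) + 30 = √4*(11/2) + 30 = 2*(11/2) + 30 = 11 + 30 = 41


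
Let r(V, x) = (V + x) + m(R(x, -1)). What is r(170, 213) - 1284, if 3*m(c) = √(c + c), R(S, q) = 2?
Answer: -2701/3 ≈ -900.33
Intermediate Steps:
m(c) = √2*√c/3 (m(c) = √(c + c)/3 = √(2*c)/3 = (√2*√c)/3 = √2*√c/3)
r(V, x) = ⅔ + V + x (r(V, x) = (V + x) + √2*√2/3 = (V + x) + ⅔ = ⅔ + V + x)
r(170, 213) - 1284 = (⅔ + 170 + 213) - 1284 = 1151/3 - 1284 = -2701/3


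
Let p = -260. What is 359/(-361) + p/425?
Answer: -49287/30685 ≈ -1.6062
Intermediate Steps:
359/(-361) + p/425 = 359/(-361) - 260/425 = 359*(-1/361) - 260*1/425 = -359/361 - 52/85 = -49287/30685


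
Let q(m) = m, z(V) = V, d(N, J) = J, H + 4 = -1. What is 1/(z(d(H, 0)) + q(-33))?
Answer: -1/33 ≈ -0.030303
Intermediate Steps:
H = -5 (H = -4 - 1 = -5)
1/(z(d(H, 0)) + q(-33)) = 1/(0 - 33) = 1/(-33) = -1/33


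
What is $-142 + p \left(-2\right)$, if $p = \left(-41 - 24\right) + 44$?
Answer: $-100$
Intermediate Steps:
$p = -21$ ($p = -65 + 44 = -21$)
$-142 + p \left(-2\right) = -142 - -42 = -142 + 42 = -100$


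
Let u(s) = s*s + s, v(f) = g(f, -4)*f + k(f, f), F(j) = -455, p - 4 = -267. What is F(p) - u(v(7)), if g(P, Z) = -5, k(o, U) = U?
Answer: -1211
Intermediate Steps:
p = -263 (p = 4 - 267 = -263)
v(f) = -4*f (v(f) = -5*f + f = -4*f)
u(s) = s + s² (u(s) = s² + s = s + s²)
F(p) - u(v(7)) = -455 - (-4*7)*(1 - 4*7) = -455 - (-28)*(1 - 28) = -455 - (-28)*(-27) = -455 - 1*756 = -455 - 756 = -1211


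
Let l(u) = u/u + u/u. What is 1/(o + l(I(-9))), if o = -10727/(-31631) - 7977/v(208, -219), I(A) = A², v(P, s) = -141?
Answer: 31631/1863496 ≈ 0.016974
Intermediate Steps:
o = 1800234/31631 (o = -10727/(-31631) - 7977/(-141) = -10727*(-1/31631) - 7977*(-1/141) = 10727/31631 + 2659/47 = 1800234/31631 ≈ 56.914)
l(u) = 2 (l(u) = 1 + 1 = 2)
1/(o + l(I(-9))) = 1/(1800234/31631 + 2) = 1/(1863496/31631) = 31631/1863496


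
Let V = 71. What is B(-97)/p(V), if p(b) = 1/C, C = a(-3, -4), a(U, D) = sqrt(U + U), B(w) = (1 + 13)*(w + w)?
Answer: -2716*I*sqrt(6) ≈ -6652.8*I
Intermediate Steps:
B(w) = 28*w (B(w) = 14*(2*w) = 28*w)
a(U, D) = sqrt(2)*sqrt(U) (a(U, D) = sqrt(2*U) = sqrt(2)*sqrt(U))
C = I*sqrt(6) (C = sqrt(2)*sqrt(-3) = sqrt(2)*(I*sqrt(3)) = I*sqrt(6) ≈ 2.4495*I)
p(b) = -I*sqrt(6)/6 (p(b) = 1/(I*sqrt(6)) = -I*sqrt(6)/6)
B(-97)/p(V) = (28*(-97))/((-I*sqrt(6)/6)) = -2716*I*sqrt(6)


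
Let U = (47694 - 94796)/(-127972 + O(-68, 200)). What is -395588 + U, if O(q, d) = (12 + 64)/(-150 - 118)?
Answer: -3391824925250/8574143 ≈ -3.9559e+5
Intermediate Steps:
O(q, d) = -19/67 (O(q, d) = 76/(-268) = 76*(-1/268) = -19/67)
U = 3155834/8574143 (U = (47694 - 94796)/(-127972 - 19/67) = -47102/(-8574143/67) = -47102*(-67/8574143) = 3155834/8574143 ≈ 0.36806)
-395588 + U = -395588 + 3155834/8574143 = -3391824925250/8574143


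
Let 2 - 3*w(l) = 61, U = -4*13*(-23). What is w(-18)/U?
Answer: -59/3588 ≈ -0.016444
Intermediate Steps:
U = 1196 (U = -52*(-23) = 1196)
w(l) = -59/3 (w(l) = ⅔ - ⅓*61 = ⅔ - 61/3 = -59/3)
w(-18)/U = -59/3/1196 = -59/3*1/1196 = -59/3588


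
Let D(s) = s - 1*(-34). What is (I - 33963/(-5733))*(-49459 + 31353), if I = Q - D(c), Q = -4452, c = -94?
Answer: 151760707846/1911 ≈ 7.9414e+7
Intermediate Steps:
D(s) = 34 + s (D(s) = s + 34 = 34 + s)
I = -4392 (I = -4452 - (34 - 94) = -4452 - 1*(-60) = -4452 + 60 = -4392)
(I - 33963/(-5733))*(-49459 + 31353) = (-4392 - 33963/(-5733))*(-49459 + 31353) = (-4392 - 33963*(-1/5733))*(-18106) = (-4392 + 11321/1911)*(-18106) = -8381791/1911*(-18106) = 151760707846/1911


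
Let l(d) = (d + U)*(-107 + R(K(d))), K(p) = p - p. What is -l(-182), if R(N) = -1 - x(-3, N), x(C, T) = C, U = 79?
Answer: -10815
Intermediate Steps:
K(p) = 0
R(N) = 2 (R(N) = -1 - 1*(-3) = -1 + 3 = 2)
l(d) = -8295 - 105*d (l(d) = (d + 79)*(-107 + 2) = (79 + d)*(-105) = -8295 - 105*d)
-l(-182) = -(-8295 - 105*(-182)) = -(-8295 + 19110) = -1*10815 = -10815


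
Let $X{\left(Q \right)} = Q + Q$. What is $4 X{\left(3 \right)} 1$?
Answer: $24$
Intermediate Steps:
$X{\left(Q \right)} = 2 Q$
$4 X{\left(3 \right)} 1 = 4 \cdot 2 \cdot 3 \cdot 1 = 4 \cdot 6 \cdot 1 = 24 \cdot 1 = 24$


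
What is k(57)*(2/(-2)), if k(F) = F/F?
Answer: -1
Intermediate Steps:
k(F) = 1
k(57)*(2/(-2)) = 1*(2/(-2)) = 1*(2*(-½)) = 1*(-1) = -1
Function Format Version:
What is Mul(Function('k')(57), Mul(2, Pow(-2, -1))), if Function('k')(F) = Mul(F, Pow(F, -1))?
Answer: -1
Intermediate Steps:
Function('k')(F) = 1
Mul(Function('k')(57), Mul(2, Pow(-2, -1))) = Mul(1, Mul(2, Pow(-2, -1))) = Mul(1, Mul(2, Rational(-1, 2))) = Mul(1, -1) = -1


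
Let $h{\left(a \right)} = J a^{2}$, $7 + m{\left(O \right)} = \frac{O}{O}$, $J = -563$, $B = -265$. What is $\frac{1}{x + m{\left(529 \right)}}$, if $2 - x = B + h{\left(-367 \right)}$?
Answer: $\frac{1}{75830168} \approx 1.3187 \cdot 10^{-8}$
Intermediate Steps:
$m{\left(O \right)} = -6$ ($m{\left(O \right)} = -7 + \frac{O}{O} = -7 + 1 = -6$)
$h{\left(a \right)} = - 563 a^{2}$
$x = 75830174$ ($x = 2 - \left(-265 - 563 \left(-367\right)^{2}\right) = 2 - \left(-265 - 75829907\right) = 2 - -75830172 = 2 + 75830172 = 75830174$)
$\frac{1}{x + m{\left(529 \right)}} = \frac{1}{75830174 - 6} = \frac{1}{75830168}$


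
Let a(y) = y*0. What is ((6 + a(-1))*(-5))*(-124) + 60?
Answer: 3780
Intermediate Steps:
a(y) = 0
((6 + a(-1))*(-5))*(-124) + 60 = ((6 + 0)*(-5))*(-124) + 60 = (6*(-5))*(-124) + 60 = -30*(-124) + 60 = 3720 + 60 = 3780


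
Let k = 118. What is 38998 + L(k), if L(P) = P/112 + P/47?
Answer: 102652117/2632 ≈ 39002.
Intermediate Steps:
L(P) = 159*P/5264 (L(P) = P*(1/112) + P*(1/47) = P/112 + P/47 = 159*P/5264)
38998 + L(k) = 38998 + (159/5264)*118 = 38998 + 9381/2632 = 102652117/2632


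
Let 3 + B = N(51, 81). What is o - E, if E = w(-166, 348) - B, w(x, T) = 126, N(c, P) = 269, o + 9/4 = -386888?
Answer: -1547001/4 ≈ -3.8675e+5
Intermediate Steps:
o = -1547561/4 (o = -9/4 - 386888 = -1547561/4 ≈ -3.8689e+5)
B = 266 (B = -3 + 269 = 266)
E = -140 (E = 126 - 1*266 = 126 - 266 = -140)
o - E = -1547561/4 - 1*(-140) = -1547561/4 + 140 = -1547001/4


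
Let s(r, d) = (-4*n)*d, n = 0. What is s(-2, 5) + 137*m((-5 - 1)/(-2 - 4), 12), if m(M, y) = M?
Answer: 137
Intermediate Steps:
s(r, d) = 0 (s(r, d) = (-4*0)*d = 0*d = 0)
s(-2, 5) + 137*m((-5 - 1)/(-2 - 4), 12) = 0 + 137*((-5 - 1)/(-2 - 4)) = 0 + 137*(-6/(-6)) = 0 + 137*(-6*(-⅙)) = 0 + 137*1 = 0 + 137 = 137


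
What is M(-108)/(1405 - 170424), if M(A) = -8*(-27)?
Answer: -216/169019 ≈ -0.0012780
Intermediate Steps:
M(A) = 216
M(-108)/(1405 - 170424) = 216/(1405 - 170424) = 216/(-169019) = 216*(-1/169019) = -216/169019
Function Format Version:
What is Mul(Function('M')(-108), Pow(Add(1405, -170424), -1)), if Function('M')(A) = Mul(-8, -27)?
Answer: Rational(-216, 169019) ≈ -0.0012780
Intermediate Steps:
Function('M')(A) = 216
Mul(Function('M')(-108), Pow(Add(1405, -170424), -1)) = Mul(216, Pow(Add(1405, -170424), -1)) = Mul(216, Pow(-169019, -1)) = Mul(216, Rational(-1, 169019)) = Rational(-216, 169019)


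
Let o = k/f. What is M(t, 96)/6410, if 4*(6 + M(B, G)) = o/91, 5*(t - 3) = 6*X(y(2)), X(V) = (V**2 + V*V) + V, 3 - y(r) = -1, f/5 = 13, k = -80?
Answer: -3551/3791515 ≈ -0.00093656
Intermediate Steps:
f = 65 (f = 5*13 = 65)
o = -16/13 (o = -80/65 = -80*1/65 = -16/13 ≈ -1.2308)
y(r) = 4 (y(r) = 3 - 1*(-1) = 3 + 1 = 4)
X(V) = V + 2*V**2 (X(V) = (V**2 + V**2) + V = 2*V**2 + V = V + 2*V**2)
t = 231/5 (t = 3 + (6*(4*(1 + 2*4)))/5 = 3 + (6*(4*(1 + 8)))/5 = 3 + (6*(4*9))/5 = 3 + (6*36)/5 = 3 + (1/5)*216 = 3 + 216/5 = 231/5 ≈ 46.200)
M(B, G) = -7102/1183 (M(B, G) = -6 + (-16/13/91)/4 = -6 + (-16/13*1/91)/4 = -6 + (1/4)*(-16/1183) = -6 - 4/1183 = -7102/1183)
M(t, 96)/6410 = -7102/1183/6410 = -7102/1183*1/6410 = -3551/3791515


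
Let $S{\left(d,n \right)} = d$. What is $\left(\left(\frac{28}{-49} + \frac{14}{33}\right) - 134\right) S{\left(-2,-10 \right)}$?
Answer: $\frac{61976}{231} \approx 268.29$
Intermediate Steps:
$\left(\left(\frac{28}{-49} + \frac{14}{33}\right) - 134\right) S{\left(-2,-10 \right)} = \left(\left(\frac{28}{-49} + \frac{14}{33}\right) - 134\right) \left(-2\right) = \left(\left(28 \left(- \frac{1}{49}\right) + 14 \cdot \frac{1}{33}\right) - 134\right) \left(-2\right) = \left(\left(- \frac{4}{7} + \frac{14}{33}\right) - 134\right) \left(-2\right) = \left(- \frac{34}{231} - 134\right) \left(-2\right) = \left(- \frac{30988}{231}\right) \left(-2\right) = \frac{61976}{231}$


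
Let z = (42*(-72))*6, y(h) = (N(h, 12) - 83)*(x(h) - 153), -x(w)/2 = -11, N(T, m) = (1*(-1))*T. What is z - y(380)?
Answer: -78797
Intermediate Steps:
N(T, m) = -T
x(w) = 22 (x(w) = -2*(-11) = 22)
y(h) = 10873 + 131*h (y(h) = (-h - 83)*(22 - 153) = (-83 - h)*(-131) = 10873 + 131*h)
z = -18144 (z = -3024*6 = -18144)
z - y(380) = -18144 - (10873 + 131*380) = -18144 - (10873 + 49780) = -18144 - 1*60653 = -18144 - 60653 = -78797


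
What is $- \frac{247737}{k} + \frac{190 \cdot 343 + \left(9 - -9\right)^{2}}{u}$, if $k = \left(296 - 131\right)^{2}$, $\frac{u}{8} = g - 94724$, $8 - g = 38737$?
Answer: $- \frac{44378840173}{4844343900} \approx -9.161$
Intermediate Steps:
$g = -38729$ ($g = 8 - 38737 = -38729$)
$u = -1067624$ ($u = 8 \left(-38729 - 94724\right) = 8 \left(-133453\right) = -1067624$)
$k = 27225$ ($k = \left(296 - 131\right)^{2} = 165^{2} = 27225$)
$- \frac{247737}{k} + \frac{190 \cdot 343 + \left(9 - -9\right)^{2}}{u} = - \frac{247737}{27225} + \frac{190 \cdot 343 + \left(9 - -9\right)^{2}}{-1067624} = \left(-247737\right) \frac{1}{27225} + \left(65170 + \left(9 + 9\right)^{2}\right) \left(- \frac{1}{1067624}\right) = - \frac{82579}{9075} + \left(65170 + 18^{2}\right) \left(- \frac{1}{1067624}\right) = - \frac{82579}{9075} + \left(65170 + 324\right) \left(- \frac{1}{1067624}\right) = - \frac{82579}{9075} + 65494 \left(- \frac{1}{1067624}\right) = - \frac{82579}{9075} - \frac{32747}{533812} = - \frac{44378840173}{4844343900}$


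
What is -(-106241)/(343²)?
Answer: 106241/117649 ≈ 0.90303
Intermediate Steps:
-(-106241)/(343²) = -(-106241)/117649 = -1*(-106241/117649) = 106241/117649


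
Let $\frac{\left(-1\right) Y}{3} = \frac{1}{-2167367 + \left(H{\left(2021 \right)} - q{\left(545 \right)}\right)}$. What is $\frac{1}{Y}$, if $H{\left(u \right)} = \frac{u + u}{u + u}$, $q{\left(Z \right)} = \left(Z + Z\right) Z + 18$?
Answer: $920478$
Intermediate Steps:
$q{\left(Z \right)} = 18 + 2 Z^{2}$ ($q{\left(Z \right)} = 2 Z Z + 18 = 2 Z^{2} + 18 = 18 + 2 Z^{2}$)
$H{\left(u \right)} = 1$ ($H{\left(u \right)} = \frac{2 u}{2 u} = 2 u \frac{1}{2 u} = 1$)
$Y = \frac{1}{920478}$ ($Y = - \frac{3}{-2167367 - \left(17 + 594050\right)} = - \frac{3}{-2167367 + \left(1 - \left(18 + 594050\right)\right)} = - \frac{3}{-2167367 + \left(1 - 594068\right)} = - \frac{3}{-2167367 - 594067} = - \frac{3}{-2761434} = \left(-3\right) \left(- \frac{1}{2761434}\right) = \frac{1}{920478} \approx 1.0864 \cdot 10^{-6}$)
$\frac{1}{Y} = \frac{1}{\frac{1}{920478}} = 920478$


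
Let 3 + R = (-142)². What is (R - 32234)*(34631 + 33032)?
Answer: -816895399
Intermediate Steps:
R = 20161 (R = -3 + (-142)² = -3 + 20164 = 20161)
(R - 32234)*(34631 + 33032) = (20161 - 32234)*(34631 + 33032) = -12073*67663 = -816895399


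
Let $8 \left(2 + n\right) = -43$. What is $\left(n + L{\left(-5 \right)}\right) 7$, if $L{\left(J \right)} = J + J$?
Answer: $- \frac{973}{8} \approx -121.63$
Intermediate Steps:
$n = - \frac{59}{8}$ ($n = -2 + \frac{1}{8} \left(-43\right) = -2 - \frac{43}{8} = - \frac{59}{8} \approx -7.375$)
$L{\left(J \right)} = 2 J$
$\left(n + L{\left(-5 \right)}\right) 7 = \left(- \frac{59}{8} + 2 \left(-5\right)\right) 7 = \left(- \frac{59}{8} - 10\right) 7 = \left(- \frac{139}{8}\right) 7 = - \frac{973}{8}$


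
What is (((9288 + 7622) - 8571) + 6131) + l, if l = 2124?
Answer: 16594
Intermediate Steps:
(((9288 + 7622) - 8571) + 6131) + l = (((9288 + 7622) - 8571) + 6131) + 2124 = ((16910 - 8571) + 6131) + 2124 = (8339 + 6131) + 2124 = 14470 + 2124 = 16594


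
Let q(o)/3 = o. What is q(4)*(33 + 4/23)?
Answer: 9156/23 ≈ 398.09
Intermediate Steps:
q(o) = 3*o
q(4)*(33 + 4/23) = (3*4)*(33 + 4/23) = 12*(33 + 4*(1/23)) = 12*(33 + 4/23) = 12*(763/23) = 9156/23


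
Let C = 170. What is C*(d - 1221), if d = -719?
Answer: -329800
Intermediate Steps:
C*(d - 1221) = 170*(-719 - 1221) = 170*(-1940) = -329800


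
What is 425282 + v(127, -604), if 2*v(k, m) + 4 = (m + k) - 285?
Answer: 424899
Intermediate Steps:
v(k, m) = -289/2 + k/2 + m/2 (v(k, m) = -2 + ((m + k) - 285)/2 = -2 + ((k + m) - 285)/2 = -2 + (-285 + k + m)/2 = -2 + (-285/2 + k/2 + m/2) = -289/2 + k/2 + m/2)
425282 + v(127, -604) = 425282 + (-289/2 + (½)*127 + (½)*(-604)) = 425282 + (-289/2 + 127/2 - 302) = 425282 - 383 = 424899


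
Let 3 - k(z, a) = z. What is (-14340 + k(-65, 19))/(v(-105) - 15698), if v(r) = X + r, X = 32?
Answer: 14272/15771 ≈ 0.90495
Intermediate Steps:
k(z, a) = 3 - z
v(r) = 32 + r
(-14340 + k(-65, 19))/(v(-105) - 15698) = (-14340 + (3 - 1*(-65)))/((32 - 105) - 15698) = (-14340 + (3 + 65))/(-73 - 15698) = (-14340 + 68)/(-15771) = -14272*(-1/15771) = 14272/15771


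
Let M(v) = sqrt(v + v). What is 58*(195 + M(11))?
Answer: 11310 + 58*sqrt(22) ≈ 11582.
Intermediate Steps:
M(v) = sqrt(2)*sqrt(v) (M(v) = sqrt(2*v) = sqrt(2)*sqrt(v))
58*(195 + M(11)) = 58*(195 + sqrt(2)*sqrt(11)) = 58*(195 + sqrt(22)) = 11310 + 58*sqrt(22)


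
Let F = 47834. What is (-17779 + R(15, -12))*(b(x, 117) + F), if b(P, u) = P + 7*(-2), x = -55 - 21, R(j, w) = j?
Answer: -848124416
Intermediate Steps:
x = -76
b(P, u) = -14 + P (b(P, u) = P - 14 = -14 + P)
(-17779 + R(15, -12))*(b(x, 117) + F) = (-17779 + 15)*((-14 - 76) + 47834) = -17764*(-90 + 47834) = -17764*47744 = -848124416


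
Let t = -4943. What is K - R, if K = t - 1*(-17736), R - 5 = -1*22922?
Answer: 35710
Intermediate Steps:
R = -22917 (R = 5 - 1*22922 = 5 - 22922 = -22917)
K = 12793 (K = -4943 - 1*(-17736) = -4943 + 17736 = 12793)
K - R = 12793 - 1*(-22917) = 12793 + 22917 = 35710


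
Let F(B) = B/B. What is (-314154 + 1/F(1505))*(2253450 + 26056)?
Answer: -716113648418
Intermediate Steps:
F(B) = 1
(-314154 + 1/F(1505))*(2253450 + 26056) = (-314154 + 1/1)*(2253450 + 26056) = (-314154 + 1)*2279506 = -314153*2279506 = -716113648418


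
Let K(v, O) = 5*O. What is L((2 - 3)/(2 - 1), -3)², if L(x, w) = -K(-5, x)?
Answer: 25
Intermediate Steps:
L(x, w) = -5*x
L((2 - 3)/(2 - 1), -3)² = (-5*(2 - 3)/(2 - 1))² = (-(-5)/1)² = (-(-5))² = (-5*(-1))² = 5² = 25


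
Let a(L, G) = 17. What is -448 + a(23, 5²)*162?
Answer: 2306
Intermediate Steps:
-448 + a(23, 5²)*162 = -448 + 17*162 = -448 + 2754 = 2306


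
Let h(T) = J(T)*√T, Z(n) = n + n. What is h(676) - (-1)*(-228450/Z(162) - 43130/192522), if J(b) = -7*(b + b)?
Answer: -427576701367/1732698 ≈ -2.4677e+5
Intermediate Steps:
Z(n) = 2*n
J(b) = -14*b
h(T) = -14*T^(3/2) (h(T) = (-14*T)*√T = -14*T^(3/2))
h(676) - (-1)*(-228450/Z(162) - 43130/192522) = -14*676^(3/2) - (-1)*(-228450/(2*162) - 43130/192522) = -14*17576 - (-1)*(-228450/324 - 43130*1/192522) = -246064 - (-1)*(-228450*1/324 - 21565/96261) = -246064 - (-1)*(-38075/54 - 21565/96261) = -246064 - (-1)*(-1222100695)/1732698 = -246064 - 1*1222100695/1732698 = -246064 - 1222100695/1732698 = -427576701367/1732698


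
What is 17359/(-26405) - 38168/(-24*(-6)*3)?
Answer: -126915641/1425870 ≈ -89.009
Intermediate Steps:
17359/(-26405) - 38168/(-24*(-6)*3) = 17359*(-1/26405) - 38168/(144*3) = -17359/26405 - 38168/432 = -17359/26405 - 38168*1/432 = -17359/26405 - 4771/54 = -126915641/1425870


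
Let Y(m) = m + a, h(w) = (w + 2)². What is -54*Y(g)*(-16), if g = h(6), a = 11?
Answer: 64800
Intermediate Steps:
h(w) = (2 + w)²
g = 64 (g = (2 + 6)² = 8² = 64)
Y(m) = 11 + m (Y(m) = m + 11 = 11 + m)
-54*Y(g)*(-16) = -54*(11 + 64)*(-16) = -54*75*(-16) = -4050*(-16) = 64800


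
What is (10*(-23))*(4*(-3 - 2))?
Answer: 4600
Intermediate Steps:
(10*(-23))*(4*(-3 - 2)) = -920*(-5) = -230*(-20) = 4600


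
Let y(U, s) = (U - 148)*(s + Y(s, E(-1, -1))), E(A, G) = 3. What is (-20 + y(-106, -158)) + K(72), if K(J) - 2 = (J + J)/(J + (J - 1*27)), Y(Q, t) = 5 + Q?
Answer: 1026704/13 ≈ 78977.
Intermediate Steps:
K(J) = 2 + 2*J/(-27 + 2*J) (K(J) = 2 + (J + J)/(J + (J - 1*27)) = 2 + (2*J)/(J + (J - 27)) = 2 + (2*J)/(J + (-27 + J)) = 2 + (2*J)/(-27 + 2*J) = 2 + 2*J/(-27 + 2*J))
y(U, s) = (-148 + U)*(5 + 2*s) (y(U, s) = (U - 148)*(s + (5 + s)) = (-148 + U)*(5 + 2*s))
(-20 + y(-106, -158)) + K(72) = (-20 + (-740 - 296*(-158) - 106*(-158) - 106*(5 - 158))) + 6*(-9 + 72)/(-27 + 2*72) = (-20 + (-740 + 46768 + 16748 - 106*(-153))) + 6*63/(-27 + 144) = (-20 + (-740 + 46768 + 16748 + 16218)) + 6*63/117 = (-20 + 78994) + 6*(1/117)*63 = 78974 + 42/13 = 1026704/13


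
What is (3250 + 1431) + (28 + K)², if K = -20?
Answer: 4745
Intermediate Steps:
(3250 + 1431) + (28 + K)² = (3250 + 1431) + (28 - 20)² = 4681 + 8² = 4681 + 64 = 4745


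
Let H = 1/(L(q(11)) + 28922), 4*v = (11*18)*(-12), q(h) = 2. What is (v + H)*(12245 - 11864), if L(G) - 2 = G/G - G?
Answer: -2181893147/9641 ≈ -2.2631e+5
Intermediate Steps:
v = -594 (v = ((11*18)*(-12))/4 = (198*(-12))/4 = (1/4)*(-2376) = -594)
L(G) = 3 - G (L(G) = 2 + (G/G - G) = 2 + (1 - G) = 3 - G)
H = 1/28923 (H = 1/((3 - 1*2) + 28922) = 1/((3 - 2) + 28922) = 1/(1 + 28922) = 1/28923 ≈ 3.4575e-5)
(v + H)*(12245 - 11864) = (-594 + 1/28923)*(12245 - 11864) = -17180261/28923*381 = -2181893147/9641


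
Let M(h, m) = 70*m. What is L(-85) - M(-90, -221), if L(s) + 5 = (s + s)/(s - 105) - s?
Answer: 295467/19 ≈ 15551.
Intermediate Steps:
L(s) = -5 - s + 2*s/(-105 + s) (L(s) = -5 + ((s + s)/(s - 105) - s) = -5 + ((2*s)/(-105 + s) - s) = -5 + (2*s/(-105 + s) - s) = -5 + (-s + 2*s/(-105 + s)) = -5 - s + 2*s/(-105 + s))
L(-85) - M(-90, -221) = (525 - 1*(-85)**2 + 102*(-85))/(-105 - 85) - 70*(-221) = (525 - 1*7225 - 8670)/(-190) - 1*(-15470) = -(525 - 7225 - 8670)/190 + 15470 = -1/190*(-15370) + 15470 = 1537/19 + 15470 = 295467/19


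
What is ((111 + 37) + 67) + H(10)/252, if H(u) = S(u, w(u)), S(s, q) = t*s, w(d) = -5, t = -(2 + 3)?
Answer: 27065/126 ≈ 214.80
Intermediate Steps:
t = -5 (t = -1*5 = -5)
S(s, q) = -5*s
H(u) = -5*u
((111 + 37) + 67) + H(10)/252 = ((111 + 37) + 67) + (-5*10)/252 = (148 + 67) + (1/252)*(-50) = 215 - 25/126 = 27065/126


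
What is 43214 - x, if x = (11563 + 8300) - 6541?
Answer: 29892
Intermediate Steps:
x = 13322 (x = 19863 - 6541 = 13322)
43214 - x = 43214 - 1*13322 = 43214 - 13322 = 29892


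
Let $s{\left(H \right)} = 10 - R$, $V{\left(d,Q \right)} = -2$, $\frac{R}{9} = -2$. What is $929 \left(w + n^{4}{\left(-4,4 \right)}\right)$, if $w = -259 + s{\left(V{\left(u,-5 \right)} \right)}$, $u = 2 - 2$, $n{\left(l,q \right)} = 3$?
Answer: $-139350$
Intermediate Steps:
$R = -18$ ($R = 9 \left(-2\right) = -18$)
$u = 0$ ($u = 2 - 2 = 0$)
$s{\left(H \right)} = 28$ ($s{\left(H \right)} = 10 - -18 = 10 + 18 = 28$)
$w = -231$ ($w = -259 + 28 = -231$)
$929 \left(w + n^{4}{\left(-4,4 \right)}\right) = 929 \left(-231 + 3^{4}\right) = 929 \left(-231 + 81\right) = 929 \left(-150\right) = -139350$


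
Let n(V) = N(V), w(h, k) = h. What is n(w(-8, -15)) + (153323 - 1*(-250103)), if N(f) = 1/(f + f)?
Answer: 6454815/16 ≈ 4.0343e+5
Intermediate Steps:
N(f) = 1/(2*f)
n(V) = 1/(2*V)
n(w(-8, -15)) + (153323 - 1*(-250103)) = (½)/(-8) + (153323 - 1*(-250103)) = (½)*(-⅛) + (153323 + 250103) = -1/16 + 403426 = 6454815/16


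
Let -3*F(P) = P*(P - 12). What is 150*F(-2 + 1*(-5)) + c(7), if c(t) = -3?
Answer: -6653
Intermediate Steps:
F(P) = -P*(-12 + P)/3 (F(P) = -P*(P - 12)/3 = -P*(-12 + P)/3)
150*F(-2 + 1*(-5)) + c(7) = 150*((-2 + 1*(-5))*(12 - (-2 + 1*(-5)))/3) - 3 = 150*((-2 - 5)*(12 - (-2 - 5))/3) - 3 = 150*((⅓)*(-7)*(12 - 1*(-7))) - 3 = 150*((⅓)*(-7)*(12 + 7)) - 3 = 150*((⅓)*(-7)*19) - 3 = 150*(-133/3) - 3 = -6650 - 3 = -6653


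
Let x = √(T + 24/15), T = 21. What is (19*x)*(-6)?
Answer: -114*√565/5 ≈ -541.95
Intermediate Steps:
x = √565/5 (x = √(21 + 24/15) = √(21 + 24*(1/15)) = √(21 + 8/5) = √(113/5) = √565/5 ≈ 4.7539)
(19*x)*(-6) = (19*(√565/5))*(-6) = (19*√565/5)*(-6) = -114*√565/5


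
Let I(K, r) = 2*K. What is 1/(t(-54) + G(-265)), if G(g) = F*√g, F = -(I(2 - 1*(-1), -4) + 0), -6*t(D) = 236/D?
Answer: 4779/62595421 + 39366*I*√265/62595421 ≈ 7.6347e-5 + 0.010238*I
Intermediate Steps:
t(D) = -118/(3*D)
F = -6 (F = -(2*(2 - 1*(-1)) + 0) = -(2*(2 + 1) + 0) = -(2*3 + 0) = -(6 + 0) = -1*6 = -6)
G(g) = -6*√g
1/(t(-54) + G(-265)) = 1/(-118/3/(-54) - 6*I*√265) = 1/(-118/3*(-1/54) - 6*I*√265) = 1/(59/81 - 6*I*√265)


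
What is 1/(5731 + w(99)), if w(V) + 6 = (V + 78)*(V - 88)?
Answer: 1/7672 ≈ 0.00013034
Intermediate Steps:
w(V) = -6 + (-88 + V)*(78 + V) (w(V) = -6 + (V + 78)*(V - 88) = -6 + (78 + V)*(-88 + V) = -6 + (-88 + V)*(78 + V))
1/(5731 + w(99)) = 1/(5731 + (-6870 + 99² - 10*99)) = 1/(5731 + (-6870 + 9801 - 990)) = 1/(5731 + 1941) = 1/7672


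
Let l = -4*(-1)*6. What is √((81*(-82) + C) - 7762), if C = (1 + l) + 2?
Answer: I*√14377 ≈ 119.9*I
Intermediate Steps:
l = 24 (l = 4*6 = 24)
C = 27 (C = (1 + 24) + 2 = 25 + 2 = 27)
√((81*(-82) + C) - 7762) = √((81*(-82) + 27) - 7762) = √((-6642 + 27) - 7762) = √(-6615 - 7762) = √(-14377) = I*√14377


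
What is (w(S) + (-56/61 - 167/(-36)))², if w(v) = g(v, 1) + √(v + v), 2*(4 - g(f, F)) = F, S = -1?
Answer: 241799617/4822416 + 15857*I*√2/1098 ≈ 50.141 + 20.424*I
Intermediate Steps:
g(f, F) = 4 - F/2
w(v) = 7/2 + √2*√v (w(v) = (4 - ½*1) + √(v + v) = (4 - ½) + √(2*v) = 7/2 + √2*√v)
(w(S) + (-56/61 - 167/(-36)))² = ((7/2 + √2*√(-1)) + (-56/61 - 167/(-36)))² = ((7/2 + √2*I) + (-56*1/61 - 167*(-1/36)))² = ((7/2 + I*√2) + (-56/61 + 167/36))² = ((7/2 + I*√2) + 8171/2196)² = (15857/2196 + I*√2)²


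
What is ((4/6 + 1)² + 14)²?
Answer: 22801/81 ≈ 281.49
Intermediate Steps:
((4/6 + 1)² + 14)² = ((4*(⅙) + 1)² + 14)² = ((⅔ + 1)² + 14)² = ((5/3)² + 14)² = (25/9 + 14)² = (151/9)² = 22801/81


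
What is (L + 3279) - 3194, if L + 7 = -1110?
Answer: -1032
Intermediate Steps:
L = -1117 (L = -7 - 1110 = -1117)
(L + 3279) - 3194 = (-1117 + 3279) - 3194 = 2162 - 3194 = -1032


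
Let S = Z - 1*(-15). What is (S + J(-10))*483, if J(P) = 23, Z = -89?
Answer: -24633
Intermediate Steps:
S = -74 (S = -89 - 1*(-15) = -89 + 15 = -74)
(S + J(-10))*483 = (-74 + 23)*483 = -51*483 = -24633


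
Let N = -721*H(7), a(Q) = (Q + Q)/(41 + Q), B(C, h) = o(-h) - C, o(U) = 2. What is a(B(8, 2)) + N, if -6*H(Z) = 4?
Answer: 50434/105 ≈ 480.32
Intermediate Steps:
H(Z) = -⅔ (H(Z) = -⅙*4 = -⅔)
B(C, h) = 2 - C
a(Q) = 2*Q/(41 + Q) (a(Q) = (2*Q)/(41 + Q) = 2*Q/(41 + Q))
N = 1442/3 (N = -721*(-⅔) = 1442/3 ≈ 480.67)
a(B(8, 2)) + N = 2*(2 - 1*8)/(41 + (2 - 1*8)) + 1442/3 = 2*(2 - 8)/(41 + (2 - 8)) + 1442/3 = 2*(-6)/(41 - 6) + 1442/3 = 2*(-6)/35 + 1442/3 = 2*(-6)*(1/35) + 1442/3 = -12/35 + 1442/3 = 50434/105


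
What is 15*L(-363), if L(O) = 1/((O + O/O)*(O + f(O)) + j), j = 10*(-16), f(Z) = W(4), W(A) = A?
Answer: 5/43266 ≈ 0.00011556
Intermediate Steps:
f(Z) = 4
j = -160
L(O) = 1/(-160 + (1 + O)*(4 + O)) (L(O) = 1/((O + O/O)*(O + 4) - 160) = 1/((O + 1)*(4 + O) - 160) = 1/((1 + O)*(4 + O) - 160) = 1/(-160 + (1 + O)*(4 + O)))
15*L(-363) = 15/(-156 + (-363)² + 5*(-363)) = 15/(-156 + 131769 - 1815) = 15/129798 = 15*(1/129798) = 5/43266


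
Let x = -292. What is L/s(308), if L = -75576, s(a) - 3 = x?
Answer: 75576/289 ≈ 261.51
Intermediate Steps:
s(a) = -289 (s(a) = 3 - 292 = -289)
L/s(308) = -75576/(-289) = -75576*(-1/289) = 75576/289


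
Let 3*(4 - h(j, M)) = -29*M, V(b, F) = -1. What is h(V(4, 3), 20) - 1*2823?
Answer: -7877/3 ≈ -2625.7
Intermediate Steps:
h(j, M) = 4 + 29*M/3 (h(j, M) = 4 - (-29)*M/3 = 4 + 29*M/3)
h(V(4, 3), 20) - 1*2823 = (4 + (29/3)*20) - 1*2823 = (4 + 580/3) - 2823 = 592/3 - 2823 = -7877/3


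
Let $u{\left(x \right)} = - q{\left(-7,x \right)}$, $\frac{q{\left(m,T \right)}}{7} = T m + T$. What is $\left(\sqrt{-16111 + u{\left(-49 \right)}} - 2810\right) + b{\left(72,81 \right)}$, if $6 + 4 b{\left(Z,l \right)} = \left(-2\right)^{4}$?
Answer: $- \frac{5615}{2} + i \sqrt{18169} \approx -2807.5 + 134.79 i$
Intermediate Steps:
$q{\left(m,T \right)} = 7 T + 7 T m$ ($q{\left(m,T \right)} = 7 \left(T m + T\right) = 7 \left(T + T m\right) = 7 T + 7 T m$)
$u{\left(x \right)} = 42 x$ ($u{\left(x \right)} = - 7 x \left(1 - 7\right) = - 7 x \left(-6\right) = - \left(-42\right) x = 42 x$)
$b{\left(Z,l \right)} = \frac{5}{2}$ ($b{\left(Z,l \right)} = - \frac{3}{2} + \frac{\left(-2\right)^{4}}{4} = - \frac{3}{2} + \frac{1}{4} \cdot 16 = - \frac{3}{2} + 4 = \frac{5}{2}$)
$\left(\sqrt{-16111 + u{\left(-49 \right)}} - 2810\right) + b{\left(72,81 \right)} = \left(\sqrt{-16111 + 42 \left(-49\right)} - 2810\right) + \frac{5}{2} = \left(\sqrt{-16111 - 2058} - 2810\right) + \frac{5}{2} = \left(\sqrt{-18169} - 2810\right) + \frac{5}{2} = \left(i \sqrt{18169} - 2810\right) + \frac{5}{2} = \left(-2810 + i \sqrt{18169}\right) + \frac{5}{2} = - \frac{5615}{2} + i \sqrt{18169}$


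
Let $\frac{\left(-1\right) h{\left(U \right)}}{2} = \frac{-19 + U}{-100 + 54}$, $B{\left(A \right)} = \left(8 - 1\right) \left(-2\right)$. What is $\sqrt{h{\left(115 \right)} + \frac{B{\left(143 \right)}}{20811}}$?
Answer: $\frac{\sqrt{19512768198}}{68379} \approx 2.0429$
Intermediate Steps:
$B{\left(A \right)} = -14$ ($B{\left(A \right)} = 7 \left(-2\right) = -14$)
$h{\left(U \right)} = - \frac{19}{23} + \frac{U}{23}$ ($h{\left(U \right)} = - 2 \frac{-19 + U}{-100 + 54} = - 2 \frac{-19 + U}{-46} = - 2 \left(-19 + U\right) \left(- \frac{1}{46}\right) = - 2 \left(\frac{19}{46} - \frac{U}{46}\right) = - \frac{19}{23} + \frac{U}{23}$)
$\sqrt{h{\left(115 \right)} + \frac{B{\left(143 \right)}}{20811}} = \sqrt{\left(- \frac{19}{23} + \frac{1}{23} \cdot 115\right) - \frac{14}{20811}} = \sqrt{\left(- \frac{19}{23} + 5\right) - \frac{2}{2973}} = \sqrt{\frac{96}{23} - \frac{2}{2973}} = \sqrt{\frac{285362}{68379}} = \frac{\sqrt{19512768198}}{68379}$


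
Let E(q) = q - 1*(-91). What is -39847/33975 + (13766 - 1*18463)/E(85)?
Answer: -15144877/543600 ≈ -27.860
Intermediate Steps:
E(q) = 91 + q (E(q) = q + 91 = 91 + q)
-39847/33975 + (13766 - 1*18463)/E(85) = -39847/33975 + (13766 - 1*18463)/(91 + 85) = -39847*1/33975 + (13766 - 18463)/176 = -39847/33975 - 4697*1/176 = -39847/33975 - 427/16 = -15144877/543600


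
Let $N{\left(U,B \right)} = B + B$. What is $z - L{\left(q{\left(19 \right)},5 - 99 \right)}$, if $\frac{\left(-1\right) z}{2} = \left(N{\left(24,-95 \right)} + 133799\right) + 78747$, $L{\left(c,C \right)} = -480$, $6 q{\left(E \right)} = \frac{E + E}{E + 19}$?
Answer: $-424232$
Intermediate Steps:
$q{\left(E \right)} = \frac{E}{3 \left(19 + E\right)}$ ($q{\left(E \right)} = \frac{\left(E + E\right) \frac{1}{E + 19}}{6} = \frac{2 E \frac{1}{19 + E}}{6} = \frac{E}{3 \left(19 + E\right)}$)
$N{\left(U,B \right)} = 2 B$
$z = -424712$ ($z = - 2 \left(\left(2 \left(-95\right) + 133799\right) + 78747\right) = - 2 \left(\left(-190 + 133799\right) + 78747\right) = - 2 \left(133609 + 78747\right) = \left(-2\right) 212356 = -424712$)
$z - L{\left(q{\left(19 \right)},5 - 99 \right)} = -424712 - -480 = -424712 + 480 = -424232$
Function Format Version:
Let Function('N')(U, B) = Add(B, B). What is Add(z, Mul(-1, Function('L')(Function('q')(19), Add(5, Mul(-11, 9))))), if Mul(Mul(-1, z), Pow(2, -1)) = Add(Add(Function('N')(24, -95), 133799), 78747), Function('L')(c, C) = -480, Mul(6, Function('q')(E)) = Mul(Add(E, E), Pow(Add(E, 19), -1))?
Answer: -424232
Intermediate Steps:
Function('q')(E) = Mul(Rational(1, 3), E, Pow(Add(19, E), -1)) (Function('q')(E) = Mul(Rational(1, 6), Mul(Add(E, E), Pow(Add(E, 19), -1))) = Mul(Rational(1, 6), Mul(Mul(2, E), Pow(Add(19, E), -1))) = Mul(Rational(1, 6), Mul(2, E, Pow(Add(19, E), -1))) = Mul(Rational(1, 3), E, Pow(Add(19, E), -1)))
Function('N')(U, B) = Mul(2, B)
z = -424712 (z = Mul(-2, Add(Add(Mul(2, -95), 133799), 78747)) = Mul(-2, Add(Add(-190, 133799), 78747)) = Mul(-2, Add(133609, 78747)) = Mul(-2, 212356) = -424712)
Add(z, Mul(-1, Function('L')(Function('q')(19), Add(5, Mul(-11, 9))))) = Add(-424712, Mul(-1, -480)) = Add(-424712, 480) = -424232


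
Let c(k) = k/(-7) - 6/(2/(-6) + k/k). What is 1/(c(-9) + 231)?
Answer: 7/1563 ≈ 0.0044786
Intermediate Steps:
c(k) = -9 - k/7 (c(k) = k*(-⅐) - 6/(2*(-⅙) + 1) = -k/7 - 6/(-⅓ + 1) = -k/7 - 6/⅔ = -k/7 - 6*3/2 = -k/7 - 9 = -9 - k/7)
1/(c(-9) + 231) = 1/((-9 - ⅐*(-9)) + 231) = 1/((-9 + 9/7) + 231) = 1/(-54/7 + 231) = 1/(1563/7) = 7/1563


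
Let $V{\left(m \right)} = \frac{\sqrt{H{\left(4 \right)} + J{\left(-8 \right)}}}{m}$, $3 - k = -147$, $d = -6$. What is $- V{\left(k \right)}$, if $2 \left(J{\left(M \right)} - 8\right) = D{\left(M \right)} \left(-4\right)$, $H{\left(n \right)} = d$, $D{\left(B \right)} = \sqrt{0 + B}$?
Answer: $- \frac{\sqrt{2 - 4 i \sqrt{2}}}{150} \approx -0.013333 + 0.0094281 i$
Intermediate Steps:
$D{\left(B \right)} = \sqrt{B}$
$H{\left(n \right)} = -6$
$k = 150$ ($k = 3 - -147 = 3 + 147 = 150$)
$J{\left(M \right)} = 8 - 2 \sqrt{M}$ ($J{\left(M \right)} = 8 + \frac{\sqrt{M} \left(-4\right)}{2} = 8 + \frac{\left(-4\right) \sqrt{M}}{2} = 8 - 2 \sqrt{M}$)
$V{\left(m \right)} = \frac{\sqrt{2 - 4 i \sqrt{2}}}{m}$ ($V{\left(m \right)} = \frac{\sqrt{-6 + \left(8 - 2 \sqrt{-8}\right)}}{m} = \frac{\sqrt{-6 + \left(8 - 2 \cdot 2 i \sqrt{2}\right)}}{m} = \frac{\sqrt{-6 + \left(8 - 4 i \sqrt{2}\right)}}{m} = \frac{\sqrt{2 - 4 i \sqrt{2}}}{m}$)
$- V{\left(k \right)} = - \frac{\sqrt{2 - 4 i \sqrt{2}}}{150}$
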